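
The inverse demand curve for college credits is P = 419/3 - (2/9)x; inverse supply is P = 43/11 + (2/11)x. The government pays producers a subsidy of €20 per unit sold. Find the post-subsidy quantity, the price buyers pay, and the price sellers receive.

x' = 385.5; buyers pay €54; sellers receive €74

Pre-subsidy: 419/3 - (2/9)x = 43/11 + (2/11)x gives x* = 336 and P* = 65.
With the subsidy, sellers receive Ps = Pb + 20 for each unit, where Pb is the price buyers pay.
On the curves, Pb = 419/3 - (2/9)x and Ps = 43/11 + (2/11)x; the wedge Ps − Pb = 20 gives 43/11 + (2/11)x − (419/3 - (2/9)x) = 20, so x' = 385.5.
Then Pb = 419/3 − (2/9)·385.5 = 54 and Ps = 43/11 + (2/11)·385.5 = 74.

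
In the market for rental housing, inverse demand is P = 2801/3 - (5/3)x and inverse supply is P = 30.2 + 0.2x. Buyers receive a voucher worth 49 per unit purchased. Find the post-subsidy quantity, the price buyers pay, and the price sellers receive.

x' = 510.25; buyers pay 83.25; sellers receive 132.25

Pre-subsidy: 2801/3 - (5/3)x = 30.2 + 0.2x gives x* = 484 and P* = 127.
With the rebate, buyers effectively pay Pb = Ps − 49, where Ps is the price sellers receive.
On the curves, Pb = 2801/3 - (5/3)x and Ps = 30.2 + 0.2x; the wedge Ps − Pb = 49 gives 30.2 + 0.2x − (2801/3 - (5/3)x) = 49, so x' = 510.25.
Then Pb = 2801/3 − (5/3)·510.25 = 83.25 and Ps = 30.2 + 0.2·510.25 = 132.25.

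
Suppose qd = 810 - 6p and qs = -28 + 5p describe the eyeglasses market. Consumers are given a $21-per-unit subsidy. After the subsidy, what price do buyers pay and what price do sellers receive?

Buyers pay 733/11; sellers receive 964/11

Pre-subsidy: 810 - 6p = -28 + 5p gives p* = 838/11, q* = 3882/11.
With the rebate, buyers effectively pay pb = ps − 21, where ps is the price sellers receive.
Demand in terms of ps becomes qd = 810 − 6(ps − 21) = 936 - 6ps. Setting this equal to supply: 936 - 6ps = -28 + 5ps, so ps = 964/11.
Buyers pay pb = 964/11 − 21 = 733/11; q' = -28 + 5·(964/11) = 4512/11.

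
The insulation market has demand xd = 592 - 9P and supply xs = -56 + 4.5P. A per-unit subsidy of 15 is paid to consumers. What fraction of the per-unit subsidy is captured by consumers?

Pre-subsidy: 592 - 9P = -56 + 4.5P gives P* = 48, x* = 160.
With the rebate, buyers effectively pay Pb = Ps − 15, where Ps is the price sellers receive.
Demand in terms of Ps becomes xd = 592 − 9(Ps − 15) = 727 - 9Ps. Setting this equal to supply: 727 - 9Ps = -56 + 4.5Ps, so Ps = 58.
Buyers pay Pb = 58 − 15 = 43; x' = -56 + 4.5·58 = 205.
Buyers' price falls by P* − Pb = 48 − 43 = 5; sellers' price rises by Ps − P* = 58 − 48 = 10.
So consumers capture 5/15 = 1/3 of each unit of subsidy.

Consumer share = 1/3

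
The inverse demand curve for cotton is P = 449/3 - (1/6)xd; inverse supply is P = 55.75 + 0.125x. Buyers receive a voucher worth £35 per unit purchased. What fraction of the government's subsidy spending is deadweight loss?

DWL / government spending = 30/221

Pre-subsidy: 449/3 - (1/6)x = 55.75 + 0.125x gives x* = 322 and P* = 96.
With the rebate, buyers effectively pay Pb = Ps − 35, where Ps is the price sellers receive.
On the curves, Pb = 449/3 - (1/6)x and Ps = 55.75 + 0.125x; the wedge Ps − Pb = 35 gives 55.75 + 0.125x − (449/3 - (1/6)x) = 35, so x' = 442.
Then Pb = 449/3 − (1/6)·442 = 76 and Ps = 55.75 + 0.125·442 = 111.
ΔCS = ½(322 + 442)(96 − 76) = 7640; ΔPS = ½(322 + 442)(111 − 96) = 5730.
Government spending = 35 × 442 = 15470.
DWL = ½ × 35 × (442 − 322) = 2100; fraction = 2100 / 15470 = 30/221.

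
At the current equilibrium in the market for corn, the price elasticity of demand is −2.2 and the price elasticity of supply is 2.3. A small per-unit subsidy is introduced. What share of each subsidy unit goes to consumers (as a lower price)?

For a small subsidy around the equilibrium, the benefit split depends on the relative slopes, which at a point are proportional to the elasticities.
Buyer share = εs/(εs + |εd|) = 2.3/(2.3 + 2.2) = 23/45; seller share = |εd|/(εs + |εd|) = 22/45.

Consumer share = 23/45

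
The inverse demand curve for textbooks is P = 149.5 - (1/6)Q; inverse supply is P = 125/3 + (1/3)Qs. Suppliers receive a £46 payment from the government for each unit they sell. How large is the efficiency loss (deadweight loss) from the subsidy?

Pre-subsidy: 149.5 - (1/6)Q = 125/3 + (1/3)Q gives Q* = 647/3 and P* = 1022/9.
With the subsidy, sellers receive Ps = Pb + 46 for each unit, where Pb is the price buyers pay.
On the curves, Pb = 149.5 - (1/6)Q and Ps = 125/3 + (1/3)Q; the wedge Ps − Pb = 46 gives 125/3 + (1/3)Q − (149.5 - (1/6)Q) = 46, so Q' = 923/3.
Then Pb = 149.5 − (1/6)·(923/3) = 884/9 and Ps = 125/3 + (1/3)·(923/3) = 1298/9.
The subsidy expands output by 923/3 − 647/3 = 92 past the efficient level; on those units the gap between marginal cost and willingness to pay runs from 0 up to 46.
DWL = ½ × 46 × 92 = 2116.

Deadweight loss = £2116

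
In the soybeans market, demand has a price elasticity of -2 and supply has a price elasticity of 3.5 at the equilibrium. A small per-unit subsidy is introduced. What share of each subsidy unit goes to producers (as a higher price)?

For a small subsidy around the equilibrium, the benefit split depends on the relative slopes, which at a point are proportional to the elasticities.
Buyer share = εs/(εs + |εd|) = 3.5/(3.5 + 2) = 7/11; seller share = |εd|/(εs + |εd|) = 4/11.
So producers capture 4/11 of the subsidy.

Producer share = 4/11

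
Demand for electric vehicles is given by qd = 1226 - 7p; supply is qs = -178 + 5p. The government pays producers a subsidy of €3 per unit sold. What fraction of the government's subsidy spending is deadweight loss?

Pre-subsidy: 1226 - 7p = -178 + 5p gives p* = 117, q* = 407.
With the subsidy, sellers receive ps = pb + 3 for each unit, where pb is the price buyers pay.
Supply in terms of pb becomes qs = -178 + 5(pb + 3) = -163 + 5pb. Setting this equal to demand: 1226 - 7pb = -163 + 5pb, so pb = 115.75.
Sellers receive ps = 115.75 + 3 = 118.75; q' = 1226 − 7·115.75 = 415.75.
ΔCS = ½(407 + 415.75)(117 − 115.75) = 514.21875; ΔPS = ½(407 + 415.75)(118.75 − 117) = 719.90625.
Government spending = 3 × 415.75 = 1247.25.
DWL = ½ × 3 × (415.75 − 407) = 13.125; fraction = 13.125 / 1247.25 = 35/3326.

DWL / government spending = 35/3326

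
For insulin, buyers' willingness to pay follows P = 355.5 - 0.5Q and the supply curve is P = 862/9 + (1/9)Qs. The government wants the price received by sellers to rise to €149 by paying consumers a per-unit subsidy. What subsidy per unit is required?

At a seller price of 149, quantity supplied is -862 + 9·149 = 479.
Buyers absorb 479 only when they pay Pb = 355.5 − 0.5·479 = 116.
s = Ps − Pb = 149 − 116 = 33.

Required subsidy s = €33 per unit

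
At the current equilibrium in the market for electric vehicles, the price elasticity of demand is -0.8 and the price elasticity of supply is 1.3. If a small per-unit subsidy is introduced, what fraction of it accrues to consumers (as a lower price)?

Consumer share = 13/21

For a small subsidy around the equilibrium, the benefit split depends on the relative slopes, which at a point are proportional to the elasticities.
Buyer share = εs/(εs + |εd|) = 1.3/(1.3 + 0.8) = 13/21; seller share = |εd|/(εs + |εd|) = 8/21.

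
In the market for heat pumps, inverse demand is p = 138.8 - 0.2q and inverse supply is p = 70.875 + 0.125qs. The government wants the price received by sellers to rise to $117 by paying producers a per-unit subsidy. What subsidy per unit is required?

Required subsidy s = $52 per unit

At a seller price of 117, quantity supplied is -567 + 8·117 = 369.
Buyers absorb 369 only when they pay pb = 138.8 − 0.2·369 = 65.
s = ps − pb = 117 − 65 = 52.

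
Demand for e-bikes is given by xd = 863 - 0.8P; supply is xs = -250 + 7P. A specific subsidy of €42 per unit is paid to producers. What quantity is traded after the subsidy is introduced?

x' = 779

Pre-subsidy: 863 - 0.8P = -250 + 7P gives P* = 1855/13, x* = 9735/13.
With the subsidy, sellers receive Ps = Pb + 42 for each unit, where Pb is the price buyers pay.
Supply in terms of Pb becomes xs = -250 + 7(Pb + 42) = 44 + 7Pb. Setting this equal to demand: 863 - 0.8Pb = 44 + 7Pb, so Pb = 105.
Sellers receive Ps = 105 + 42 = 147; x' = 863 − 0.8·105 = 779.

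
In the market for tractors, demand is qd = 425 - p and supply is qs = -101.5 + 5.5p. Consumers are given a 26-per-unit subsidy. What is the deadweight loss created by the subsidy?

Deadweight loss = 286

Pre-subsidy: 425 - p = -101.5 + 5.5p gives p* = 81, q* = 344.
With the rebate, buyers effectively pay pb = ps − 26, where ps is the price sellers receive.
Demand in terms of ps becomes qd = 425 − 1(ps − 26) = 451 - ps. Setting this equal to supply: 451 - ps = -101.5 + 5.5ps, so ps = 85.
Buyers pay pb = 85 − 26 = 59; q' = -101.5 + 5.5·85 = 366.
The subsidy expands output by 366 − 344 = 22 past the efficient level; on those units the gap between marginal cost and willingness to pay runs from 0 up to 26.
DWL = ½ × 26 × 22 = 286.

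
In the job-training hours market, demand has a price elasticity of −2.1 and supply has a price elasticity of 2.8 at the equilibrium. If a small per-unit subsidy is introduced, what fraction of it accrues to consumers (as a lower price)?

Consumer share = 4/7

For a small subsidy around the equilibrium, the benefit split depends on the relative slopes, which at a point are proportional to the elasticities.
Buyer share = εs/(εs + |εd|) = 2.8/(2.8 + 2.1) = 4/7; seller share = |εd|/(εs + |εd|) = 3/7.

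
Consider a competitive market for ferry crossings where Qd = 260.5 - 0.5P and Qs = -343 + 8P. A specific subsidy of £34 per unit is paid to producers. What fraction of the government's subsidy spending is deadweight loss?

DWL / government spending = 8/241

Pre-subsidy: 260.5 - 0.5P = -343 + 8P gives P* = 71, Q* = 225.
With the subsidy, sellers receive Ps = Pb + 34 for each unit, where Pb is the price buyers pay.
Supply in terms of Pb becomes Qs = -343 + 8(Pb + 34) = -71 + 8Pb. Setting this equal to demand: 260.5 - 0.5Pb = -71 + 8Pb, so Pb = 39.
Sellers receive Ps = 39 + 34 = 73; Q' = 260.5 − 0.5·39 = 241.
ΔCS = ½(225 + 241)(71 − 39) = 7456; ΔPS = ½(225 + 241)(73 − 71) = 466.
Government spending = 34 × 241 = 8194.
DWL = ½ × 34 × (241 − 225) = 272; fraction = 272 / 8194 = 8/241.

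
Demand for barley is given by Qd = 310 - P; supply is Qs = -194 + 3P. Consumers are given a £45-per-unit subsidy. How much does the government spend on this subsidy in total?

Government cost = £9798.75

Pre-subsidy: 310 - P = -194 + 3P gives P* = 126, Q* = 184.
With the rebate, buyers effectively pay Pb = Ps − 45, where Ps is the price sellers receive.
Demand in terms of Ps becomes Qd = 310 − 1(Ps − 45) = 355 - Ps. Setting this equal to supply: 355 - Ps = -194 + 3Ps, so Ps = 137.25.
Buyers pay Pb = 137.25 − 45 = 92.25; Q' = -194 + 3·137.25 = 217.75.
Government outlay = subsidy × quantity = 45 × 217.75 = 9798.75.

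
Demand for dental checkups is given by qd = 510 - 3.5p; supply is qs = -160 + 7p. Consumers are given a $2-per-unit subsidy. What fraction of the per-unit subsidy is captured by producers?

Producer share = 1/3

Pre-subsidy: 510 - 3.5p = -160 + 7p gives p* = 1340/21, q* = 860/3.
With the rebate, buyers effectively pay pb = ps − 2, where ps is the price sellers receive.
Demand in terms of ps becomes qd = 510 − 3.5(ps − 2) = 517 - 3.5ps. Setting this equal to supply: 517 - 3.5ps = -160 + 7ps, so ps = 1354/21.
Buyers pay pb = 1354/21 − 2 = 1312/21; q' = -160 + 7·(1354/21) = 874/3.
Buyers' price falls by p* − pb = 1340/21 − 1312/21 = 4/3; sellers' price rises by ps − p* = 1354/21 − 1340/21 = 2/3.
So producers capture (2/3)/2 = 1/3 of each unit of subsidy.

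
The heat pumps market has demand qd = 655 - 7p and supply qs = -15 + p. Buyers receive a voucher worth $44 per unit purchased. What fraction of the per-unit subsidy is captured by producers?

Producer share = 0.875

Pre-subsidy: 655 - 7p = -15 + p gives p* = 83.75, q* = 68.75.
With the rebate, buyers effectively pay pb = ps − 44, where ps is the price sellers receive.
Demand in terms of ps becomes qd = 655 − 7(ps − 44) = 963 - 7ps. Setting this equal to supply: 963 - 7ps = -15 + ps, so ps = 122.25.
Buyers pay pb = 122.25 − 44 = 78.25; q' = -15 + 1·122.25 = 107.25.
Buyers' price falls by p* − pb = 83.75 − 78.25 = 5.5; sellers' price rises by ps − p* = 122.25 − 83.75 = 38.5.
So producers capture 38.5/44 = 0.875 of each unit of subsidy.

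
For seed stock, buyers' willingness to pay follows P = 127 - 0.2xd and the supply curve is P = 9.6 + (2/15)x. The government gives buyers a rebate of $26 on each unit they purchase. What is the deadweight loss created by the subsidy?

Deadweight loss = $1014

Pre-subsidy: 127 - 0.2x = 9.6 + (2/15)x gives x* = 352.2 and P* = 56.56.
With the rebate, buyers effectively pay Pb = Ps − 26, where Ps is the price sellers receive.
On the curves, Pb = 127 - 0.2x and Ps = 9.6 + (2/15)x; the wedge Ps − Pb = 26 gives 9.6 + (2/15)x − (127 - 0.2x) = 26, so x' = 430.2.
Then Pb = 127 − 0.2·430.2 = 40.96 and Ps = 9.6 + (2/15)·430.2 = 66.96.
The subsidy expands output by 430.2 − 352.2 = 78 past the efficient level; on those units the gap between marginal cost and willingness to pay runs from 0 up to 26.
DWL = ½ × 26 × 78 = 1014.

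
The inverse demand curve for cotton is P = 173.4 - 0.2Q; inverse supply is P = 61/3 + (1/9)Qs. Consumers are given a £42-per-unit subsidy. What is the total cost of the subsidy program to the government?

Government cost = £26334

Pre-subsidy: 173.4 - 0.2Q = 61/3 + (1/9)Q gives Q* = 492 and P* = 75.
With the rebate, buyers effectively pay Pb = Ps − 42, where Ps is the price sellers receive.
On the curves, Pb = 173.4 - 0.2Q and Ps = 61/3 + (1/9)Q; the wedge Ps − Pb = 42 gives 61/3 + (1/9)Q − (173.4 - 0.2Q) = 42, so Q' = 627.
Then Pb = 173.4 − 0.2·627 = 48 and Ps = 61/3 + (1/9)·627 = 90.
Government outlay = subsidy × quantity = 42 × 627 = 26334.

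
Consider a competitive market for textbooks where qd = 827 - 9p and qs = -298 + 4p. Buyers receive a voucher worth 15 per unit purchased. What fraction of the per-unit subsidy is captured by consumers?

Pre-subsidy: 827 - 9p = -298 + 4p gives p* = 1125/13, q* = 626/13.
With the rebate, buyers effectively pay pb = ps − 15, where ps is the price sellers receive.
Demand in terms of ps becomes qd = 827 − 9(ps − 15) = 962 - 9ps. Setting this equal to supply: 962 - 9ps = -298 + 4ps, so ps = 1260/13.
Buyers pay pb = 1260/13 − 15 = 1065/13; q' = -298 + 4·(1260/13) = 1166/13.
Buyers' price falls by p* − pb = 1125/13 − 1065/13 = 60/13; sellers' price rises by ps − p* = 1260/13 − 1125/13 = 135/13.
So consumers capture (60/13)/15 = 4/13 of each unit of subsidy.

Consumer share = 4/13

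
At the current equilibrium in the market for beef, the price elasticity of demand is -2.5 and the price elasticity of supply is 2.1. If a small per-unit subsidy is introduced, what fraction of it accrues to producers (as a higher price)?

For a small subsidy around the equilibrium, the benefit split depends on the relative slopes, which at a point are proportional to the elasticities.
Buyer share = εs/(εs + |εd|) = 2.1/(2.1 + 2.5) = 21/46; seller share = |εd|/(εs + |εd|) = 25/46.
So producers capture 25/46 of the subsidy.

Producer share = 25/46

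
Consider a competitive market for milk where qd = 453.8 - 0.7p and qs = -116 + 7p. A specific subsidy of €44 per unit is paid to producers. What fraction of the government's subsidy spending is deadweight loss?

Pre-subsidy: 453.8 - 0.7p = -116 + 7p gives p* = 74, q* = 402.
With the subsidy, sellers receive ps = pb + 44 for each unit, where pb is the price buyers pay.
Supply in terms of pb becomes qs = -116 + 7(pb + 44) = 192 + 7pb. Setting this equal to demand: 453.8 - 0.7pb = 192 + 7pb, so pb = 34.
Sellers receive ps = 34 + 44 = 78; q' = 453.8 − 0.7·34 = 430.
ΔCS = ½(402 + 430)(74 − 34) = 16640; ΔPS = ½(402 + 430)(78 − 74) = 1664.
Government spending = 44 × 430 = 18920.
DWL = ½ × 44 × (430 − 402) = 616; fraction = 616 / 18920 = 7/215.

DWL / government spending = 7/215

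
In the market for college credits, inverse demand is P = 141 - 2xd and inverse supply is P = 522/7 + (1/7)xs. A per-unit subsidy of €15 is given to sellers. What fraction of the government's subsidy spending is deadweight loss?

DWL / government spending = 7/76

Pre-subsidy: 141 - 2x = 522/7 + (1/7)x gives x* = 31 and P* = 79.
With the subsidy, sellers receive Ps = Pb + 15 for each unit, where Pb is the price buyers pay.
On the curves, Pb = 141 - 2x and Ps = 522/7 + (1/7)x; the wedge Ps − Pb = 15 gives 522/7 + (1/7)x − (141 - 2x) = 15, so x' = 38.
Then Pb = 141 − 2·38 = 65 and Ps = 522/7 + (1/7)·38 = 80.
ΔCS = ½(31 + 38)(79 − 65) = 483; ΔPS = ½(31 + 38)(80 − 79) = 34.5.
Government spending = 15 × 38 = 570.
DWL = ½ × 15 × (38 − 31) = 52.5; fraction = 52.5 / 570 = 7/76.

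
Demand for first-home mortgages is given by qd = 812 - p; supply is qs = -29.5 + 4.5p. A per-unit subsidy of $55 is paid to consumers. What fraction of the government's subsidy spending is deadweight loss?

DWL / government spending = 45/1408

Pre-subsidy: 812 - p = -29.5 + 4.5p gives p* = 153, q* = 659.
With the rebate, buyers effectively pay pb = ps − 55, where ps is the price sellers receive.
Demand in terms of ps becomes qd = 812 − 1(ps − 55) = 867 - ps. Setting this equal to supply: 867 - ps = -29.5 + 4.5ps, so ps = 163.
Buyers pay pb = 163 − 55 = 108; q' = -29.5 + 4.5·163 = 704.
ΔCS = ½(659 + 704)(153 − 108) = 30667.5; ΔPS = ½(659 + 704)(163 − 153) = 6815.
Government spending = 55 × 704 = 38720.
DWL = ½ × 55 × (704 − 659) = 1237.5; fraction = 1237.5 / 38720 = 45/1408.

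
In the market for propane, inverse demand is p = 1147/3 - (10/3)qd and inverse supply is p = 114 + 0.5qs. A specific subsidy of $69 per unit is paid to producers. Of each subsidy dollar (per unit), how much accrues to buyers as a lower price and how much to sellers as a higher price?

Pre-subsidy: 1147/3 - (10/3)q = 114 + 0.5q gives q* = 70 and p* = 149.
With the subsidy, sellers receive ps = pb + 69 for each unit, where pb is the price buyers pay.
On the curves, pb = 1147/3 - (10/3)q and ps = 114 + 0.5q; the wedge ps − pb = 69 gives 114 + 0.5q − (1147/3 - (10/3)q) = 69, so q' = 88.
Then pb = 1147/3 − (10/3)·88 = 89 and ps = 114 + 0.5·88 = 158.
Buyers' price falls by p* − pb = 149 − 89 = 60; sellers' price rises by ps − p* = 158 − 149 = 9.

Buyers gain $60 per unit; sellers gain $9 per unit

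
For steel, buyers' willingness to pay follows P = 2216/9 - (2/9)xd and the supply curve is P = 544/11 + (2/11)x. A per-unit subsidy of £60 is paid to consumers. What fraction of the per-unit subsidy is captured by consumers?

Pre-subsidy: 2216/9 - (2/9)x = 544/11 + (2/11)x gives x* = 487 and P* = 138.
With the rebate, buyers effectively pay Pb = Ps − 60, where Ps is the price sellers receive.
On the curves, Pb = 2216/9 - (2/9)x and Ps = 544/11 + (2/11)x; the wedge Ps − Pb = 60 gives 544/11 + (2/11)x − (2216/9 - (2/9)x) = 60, so x' = 635.5.
Then Pb = 2216/9 − (2/9)·635.5 = 105 and Ps = 544/11 + (2/11)·635.5 = 165.
Buyers' price falls by P* − Pb = 138 − 105 = 33; sellers' price rises by Ps − P* = 165 − 138 = 27.
So consumers capture 33/60 = 0.55 of each unit of subsidy.

Consumer share = 0.55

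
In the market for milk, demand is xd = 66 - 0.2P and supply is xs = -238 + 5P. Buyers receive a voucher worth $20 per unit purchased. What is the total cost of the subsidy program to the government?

Pre-subsidy: 66 - 0.2P = -238 + 5P gives P* = 760/13, x* = 706/13.
With the rebate, buyers effectively pay Pb = Ps − 20, where Ps is the price sellers receive.
Demand in terms of Ps becomes xd = 66 − 0.2(Ps − 20) = 70 - 0.2Ps. Setting this equal to supply: 70 - 0.2Ps = -238 + 5Ps, so Ps = 770/13.
Buyers pay Pb = 770/13 − 20 = 510/13; x' = -238 + 5·(770/13) = 756/13.
Government outlay = subsidy × quantity = 20 × 756/13 = 15120/13.

Government cost = 15120/13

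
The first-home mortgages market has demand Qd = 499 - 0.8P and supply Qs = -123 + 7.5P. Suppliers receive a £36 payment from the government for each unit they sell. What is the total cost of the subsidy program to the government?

Government cost = 1389636/83

Pre-subsidy: 499 - 0.8P = -123 + 7.5P gives P* = 6220/83, Q* = 36441/83.
With the subsidy, sellers receive Ps = Pb + 36 for each unit, where Pb is the price buyers pay.
Supply in terms of Pb becomes Qs = -123 + 7.5(Pb + 36) = 147 + 7.5Pb. Setting this equal to demand: 499 - 0.8Pb = 147 + 7.5Pb, so Pb = 3520/83.
Sellers receive Ps = 3520/83 + 36 = 6508/83; Q' = 499 − 0.8·(3520/83) = 38601/83.
Government outlay = subsidy × quantity = 36 × 38601/83 = 1389636/83.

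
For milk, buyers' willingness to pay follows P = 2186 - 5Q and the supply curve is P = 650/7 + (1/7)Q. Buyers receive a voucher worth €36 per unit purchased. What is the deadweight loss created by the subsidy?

Pre-subsidy: 2186 - 5Q = 650/7 + (1/7)Q gives Q* = 407 and P* = 151.
With the rebate, buyers effectively pay Pb = Ps − 36, where Ps is the price sellers receive.
On the curves, Pb = 2186 - 5Q and Ps = 650/7 + (1/7)Q; the wedge Ps − Pb = 36 gives 650/7 + (1/7)Q − (2186 - 5Q) = 36, so Q' = 414.
Then Pb = 2186 − 5·414 = 116 and Ps = 650/7 + (1/7)·414 = 152.
The subsidy expands output by 414 − 407 = 7 past the efficient level; on those units the gap between marginal cost and willingness to pay runs from 0 up to 36.
DWL = ½ × 36 × 7 = 126.

Deadweight loss = €126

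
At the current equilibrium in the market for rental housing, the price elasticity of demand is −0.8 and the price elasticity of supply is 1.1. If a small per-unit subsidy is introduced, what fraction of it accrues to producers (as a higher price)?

For a small subsidy around the equilibrium, the benefit split depends on the relative slopes, which at a point are proportional to the elasticities.
Buyer share = εs/(εs + |εd|) = 1.1/(1.1 + 0.8) = 11/19; seller share = |εd|/(εs + |εd|) = 8/19.
So producers capture 8/19 of the subsidy.

Producer share = 8/19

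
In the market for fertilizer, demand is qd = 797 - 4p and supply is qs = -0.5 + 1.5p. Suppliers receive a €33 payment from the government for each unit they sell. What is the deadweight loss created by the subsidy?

Pre-subsidy: 797 - 4p = -0.5 + 1.5p gives p* = 145, q* = 217.
With the subsidy, sellers receive ps = pb + 33 for each unit, where pb is the price buyers pay.
Supply in terms of pb becomes qs = -0.5 + 1.5(pb + 33) = 49 + 1.5pb. Setting this equal to demand: 797 - 4pb = 49 + 1.5pb, so pb = 136.
Sellers receive ps = 136 + 33 = 169; q' = 797 − 4·136 = 253.
The subsidy expands output by 253 − 217 = 36 past the efficient level; on those units the gap between marginal cost and willingness to pay runs from 0 up to 33.
DWL = ½ × 33 × 36 = 594.

Deadweight loss = €594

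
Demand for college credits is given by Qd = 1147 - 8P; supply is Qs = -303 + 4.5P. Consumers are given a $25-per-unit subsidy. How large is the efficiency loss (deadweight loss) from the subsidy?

Deadweight loss = $900

Pre-subsidy: 1147 - 8P = -303 + 4.5P gives P* = 116, Q* = 219.
With the rebate, buyers effectively pay Pb = Ps − 25, where Ps is the price sellers receive.
Demand in terms of Ps becomes Qd = 1147 − 8(Ps − 25) = 1347 - 8Ps. Setting this equal to supply: 1347 - 8Ps = -303 + 4.5Ps, so Ps = 132.
Buyers pay Pb = 132 − 25 = 107; Q' = -303 + 4.5·132 = 291.
The subsidy expands output by 291 − 219 = 72 past the efficient level; on those units the gap between marginal cost and willingness to pay runs from 0 up to 25.
DWL = ½ × 25 × 72 = 900.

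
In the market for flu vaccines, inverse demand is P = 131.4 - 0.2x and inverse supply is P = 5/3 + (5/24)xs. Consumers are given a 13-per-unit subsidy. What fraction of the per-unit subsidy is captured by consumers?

Pre-subsidy: 131.4 - 0.2x = 5/3 + (5/24)x gives x* = 2224/7 and P* = 475/7.
With the rebate, buyers effectively pay Pb = Ps − 13, where Ps is the price sellers receive.
On the curves, Pb = 131.4 - 0.2x and Ps = 5/3 + (5/24)x; the wedge Ps − Pb = 13 gives 5/3 + (5/24)x − (131.4 - 0.2x) = 13, so x' = 17128/49.
Then Pb = 131.4 − 0.2·(17128/49) = 3013/49 and Ps = 5/3 + (5/24)·(17128/49) = 3650/49.
Buyers' price falls by P* − Pb = 475/7 − 3013/49 = 312/49; sellers' price rises by Ps − P* = 3650/49 − 475/7 = 325/49.
So consumers capture (312/49)/13 = 24/49 of each unit of subsidy.

Consumer share = 24/49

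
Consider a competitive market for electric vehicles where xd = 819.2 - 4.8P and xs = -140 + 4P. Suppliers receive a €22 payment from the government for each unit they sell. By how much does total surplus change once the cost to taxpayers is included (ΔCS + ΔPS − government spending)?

Pre-subsidy: 819.2 - 4.8P = -140 + 4P gives P* = 109, x* = 296.
With the subsidy, sellers receive Ps = Pb + 22 for each unit, where Pb is the price buyers pay.
Supply in terms of Pb becomes xs = -140 + 4(Pb + 22) = -52 + 4Pb. Setting this equal to demand: 819.2 - 4.8Pb = -52 + 4Pb, so Pb = 99.
Sellers receive Ps = 99 + 22 = 121; x' = 819.2 − 4.8·99 = 344.
ΔCS = ½(296 + 344)(109 − 99) = 3200; ΔPS = ½(296 + 344)(121 − 109) = 3840.
Government spending = 22 × 344 = 7568.
Net change = 3200 + 3840 − 7568 = -528. The loss equals the DWL triangle ½·22·48.

Net change in total surplus = -€528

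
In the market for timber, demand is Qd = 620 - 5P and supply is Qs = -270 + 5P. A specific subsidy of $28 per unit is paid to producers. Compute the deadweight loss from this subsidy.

Pre-subsidy: 620 - 5P = -270 + 5P gives P* = 89, Q* = 175.
With the subsidy, sellers receive Ps = Pb + 28 for each unit, where Pb is the price buyers pay.
Supply in terms of Pb becomes Qs = -270 + 5(Pb + 28) = -130 + 5Pb. Setting this equal to demand: 620 - 5Pb = -130 + 5Pb, so Pb = 75.
Sellers receive Ps = 75 + 28 = 103; Q' = 620 − 5·75 = 245.
The subsidy expands output by 245 − 175 = 70 past the efficient level; on those units the gap between marginal cost and willingness to pay runs from 0 up to 28.
DWL = ½ × 28 × 70 = 980.

Deadweight loss = $980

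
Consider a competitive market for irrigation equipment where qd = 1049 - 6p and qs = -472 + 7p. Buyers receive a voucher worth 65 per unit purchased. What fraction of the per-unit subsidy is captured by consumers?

Pre-subsidy: 1049 - 6p = -472 + 7p gives p* = 117, q* = 347.
With the rebate, buyers effectively pay pb = ps − 65, where ps is the price sellers receive.
Demand in terms of ps becomes qd = 1049 − 6(ps − 65) = 1439 - 6ps. Setting this equal to supply: 1439 - 6ps = -472 + 7ps, so ps = 147.
Buyers pay pb = 147 − 65 = 82; q' = -472 + 7·147 = 557.
Buyers' price falls by p* − pb = 117 − 82 = 35; sellers' price rises by ps − p* = 147 − 117 = 30.
So consumers capture 35/65 = 7/13 of each unit of subsidy.

Consumer share = 7/13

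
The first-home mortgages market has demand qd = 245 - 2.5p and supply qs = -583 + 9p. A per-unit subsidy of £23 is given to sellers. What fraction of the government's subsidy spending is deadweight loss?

DWL / government spending = 9/44

Pre-subsidy: 245 - 2.5p = -583 + 9p gives p* = 72, q* = 65.
With the subsidy, sellers receive ps = pb + 23 for each unit, where pb is the price buyers pay.
Supply in terms of pb becomes qs = -583 + 9(pb + 23) = -376 + 9pb. Setting this equal to demand: 245 - 2.5pb = -376 + 9pb, so pb = 54.
Sellers receive ps = 54 + 23 = 77; q' = 245 − 2.5·54 = 110.
ΔCS = ½(65 + 110)(72 − 54) = 1575; ΔPS = ½(65 + 110)(77 − 72) = 437.5.
Government spending = 23 × 110 = 2530.
DWL = ½ × 23 × (110 − 65) = 517.5; fraction = 517.5 / 2530 = 9/44.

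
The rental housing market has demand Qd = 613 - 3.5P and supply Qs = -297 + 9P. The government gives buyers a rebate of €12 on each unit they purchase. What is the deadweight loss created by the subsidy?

Pre-subsidy: 613 - 3.5P = -297 + 9P gives P* = 72.8, Q* = 358.2.
With the rebate, buyers effectively pay Pb = Ps − 12, where Ps is the price sellers receive.
Demand in terms of Ps becomes Qd = 613 − 3.5(Ps − 12) = 655 - 3.5Ps. Setting this equal to supply: 655 - 3.5Ps = -297 + 9Ps, so Ps = 76.16.
Buyers pay Pb = 76.16 − 12 = 64.16; Q' = -297 + 9·76.16 = 388.44.
The subsidy expands output by 388.44 − 358.2 = 30.24 past the efficient level; on those units the gap between marginal cost and willingness to pay runs from 0 up to 12.
DWL = ½ × 12 × 30.24 = 181.44.

Deadweight loss = €181.44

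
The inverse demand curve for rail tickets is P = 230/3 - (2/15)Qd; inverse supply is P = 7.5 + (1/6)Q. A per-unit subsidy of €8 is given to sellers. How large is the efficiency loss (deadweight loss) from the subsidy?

Pre-subsidy: 230/3 - (2/15)Q = 7.5 + (1/6)Q gives Q* = 2075/9 and P* = 1240/27.
With the subsidy, sellers receive Ps = Pb + 8 for each unit, where Pb is the price buyers pay.
On the curves, Pb = 230/3 - (2/15)Q and Ps = 7.5 + (1/6)Q; the wedge Ps − Pb = 8 gives 7.5 + (1/6)Q − (230/3 - (2/15)Q) = 8, so Q' = 2315/9.
Then Pb = 230/3 − (2/15)·(2315/9) = 1144/27 and Ps = 7.5 + (1/6)·(2315/9) = 1360/27.
The subsidy expands output by 2315/9 − 2075/9 = 80/3 past the efficient level; on those units the gap between marginal cost and willingness to pay runs from 0 up to 8.
DWL = ½ × 8 × 80/3 = 320/3.

Deadweight loss = 320/3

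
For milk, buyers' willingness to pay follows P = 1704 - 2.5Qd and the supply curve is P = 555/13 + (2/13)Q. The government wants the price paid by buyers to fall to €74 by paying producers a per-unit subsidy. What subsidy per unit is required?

At a buyer price of 74, quantity demanded is 681.6 − 0.4·74 = 652.
Sellers supply 652 only when they receive Ps = 555/13 + (2/13)·652 = 143.
s = Ps − Pb = 143 − 74 = 69.

Required subsidy s = €69 per unit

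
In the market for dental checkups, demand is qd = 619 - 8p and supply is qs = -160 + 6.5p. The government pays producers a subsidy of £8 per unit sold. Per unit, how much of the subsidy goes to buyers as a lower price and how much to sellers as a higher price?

Buyers gain 104/29 per unit; sellers gain 128/29 per unit

Pre-subsidy: 619 - 8p = -160 + 6.5p gives p* = 1558/29, q* = 5487/29.
With the subsidy, sellers receive ps = pb + 8 for each unit, where pb is the price buyers pay.
Supply in terms of pb becomes qs = -160 + 6.5(pb + 8) = -108 + 6.5pb. Setting this equal to demand: 619 - 8pb = -108 + 6.5pb, so pb = 1454/29.
Sellers receive ps = 1454/29 + 8 = 1686/29; q' = 619 − 8·(1454/29) = 6319/29.
Buyers' price falls by p* − pb = 1558/29 − 1454/29 = 104/29; sellers' price rises by ps − p* = 1686/29 − 1558/29 = 128/29.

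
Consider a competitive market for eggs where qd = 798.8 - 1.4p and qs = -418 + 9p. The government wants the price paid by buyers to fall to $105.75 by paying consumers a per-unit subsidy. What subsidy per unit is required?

At a buyer price of 105.75, quantity demanded is 798.8 − 1.4·105.75 = 650.75.
Sellers supply 650.75 only when they receive ps with -418 + 9·ps = 650.75, i.e. ps = 118.75.
s = ps − pb = 118.75 − 105.75 = 13.

Required subsidy s = $13 per unit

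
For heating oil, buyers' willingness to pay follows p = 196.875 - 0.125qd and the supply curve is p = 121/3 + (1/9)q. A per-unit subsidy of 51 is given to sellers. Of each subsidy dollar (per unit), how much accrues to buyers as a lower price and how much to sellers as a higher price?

Pre-subsidy: 196.875 - 0.125q = 121/3 + (1/9)q gives q* = 663 and p* = 114.
With the subsidy, sellers receive ps = pb + 51 for each unit, where pb is the price buyers pay.
On the curves, pb = 196.875 - 0.125q and ps = 121/3 + (1/9)q; the wedge ps − pb = 51 gives 121/3 + (1/9)q − (196.875 - 0.125q) = 51, so q' = 879.
Then pb = 196.875 − 0.125·879 = 87 and ps = 121/3 + (1/9)·879 = 138.
Buyers' price falls by p* − pb = 114 − 87 = 27; sellers' price rises by ps − p* = 138 − 114 = 24.

Buyers gain 27 per unit; sellers gain 24 per unit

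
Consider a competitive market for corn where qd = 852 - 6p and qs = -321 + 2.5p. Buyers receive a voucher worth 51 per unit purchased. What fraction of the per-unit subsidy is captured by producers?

Producer share = 12/17

Pre-subsidy: 852 - 6p = -321 + 2.5p gives p* = 138, q* = 24.
With the rebate, buyers effectively pay pb = ps − 51, where ps is the price sellers receive.
Demand in terms of ps becomes qd = 852 − 6(ps − 51) = 1158 - 6ps. Setting this equal to supply: 1158 - 6ps = -321 + 2.5ps, so ps = 174.
Buyers pay pb = 174 − 51 = 123; q' = -321 + 2.5·174 = 114.
Buyers' price falls by p* − pb = 138 − 123 = 15; sellers' price rises by ps − p* = 174 − 138 = 36.
So producers capture 36/51 = 12/17 of each unit of subsidy.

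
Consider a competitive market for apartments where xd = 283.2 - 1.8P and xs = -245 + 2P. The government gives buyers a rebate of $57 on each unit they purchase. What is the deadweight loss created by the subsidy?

Pre-subsidy: 283.2 - 1.8P = -245 + 2P gives P* = 139, x* = 33.
With the rebate, buyers effectively pay Pb = Ps − 57, where Ps is the price sellers receive.
Demand in terms of Ps becomes xd = 283.2 − 1.8(Ps − 57) = 385.8 - 1.8Ps. Setting this equal to supply: 385.8 - 1.8Ps = -245 + 2Ps, so Ps = 166.
Buyers pay Pb = 166 − 57 = 109; x' = -245 + 2·166 = 87.
The subsidy expands output by 87 − 33 = 54 past the efficient level; on those units the gap between marginal cost and willingness to pay runs from 0 up to 57.
DWL = ½ × 57 × 54 = 1539.

Deadweight loss = $1539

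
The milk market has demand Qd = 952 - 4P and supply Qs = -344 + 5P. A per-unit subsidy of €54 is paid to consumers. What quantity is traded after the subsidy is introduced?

Q' = 496

Pre-subsidy: 952 - 4P = -344 + 5P gives P* = 144, Q* = 376.
With the rebate, buyers effectively pay Pb = Ps − 54, where Ps is the price sellers receive.
Demand in terms of Ps becomes Qd = 952 − 4(Ps − 54) = 1168 - 4Ps. Setting this equal to supply: 1168 - 4Ps = -344 + 5Ps, so Ps = 168.
Buyers pay Pb = 168 − 54 = 114; Q' = -344 + 5·168 = 496.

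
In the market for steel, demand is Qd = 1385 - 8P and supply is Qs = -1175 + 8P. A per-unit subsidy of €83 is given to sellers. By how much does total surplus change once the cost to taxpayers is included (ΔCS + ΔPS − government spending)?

Net change in total surplus = -€13778

Pre-subsidy: 1385 - 8P = -1175 + 8P gives P* = 160, Q* = 105.
With the subsidy, sellers receive Ps = Pb + 83 for each unit, where Pb is the price buyers pay.
Supply in terms of Pb becomes Qs = -1175 + 8(Pb + 83) = -511 + 8Pb. Setting this equal to demand: 1385 - 8Pb = -511 + 8Pb, so Pb = 118.5.
Sellers receive Ps = 118.5 + 83 = 201.5; Q' = 1385 − 8·118.5 = 437.
ΔCS = ½(105 + 437)(160 − 118.5) = 11246.5; ΔPS = ½(105 + 437)(201.5 − 160) = 11246.5.
Government spending = 83 × 437 = 36271.
Net change = 11246.5 + 11246.5 − 36271 = -13778. The loss equals the DWL triangle ½·83·332.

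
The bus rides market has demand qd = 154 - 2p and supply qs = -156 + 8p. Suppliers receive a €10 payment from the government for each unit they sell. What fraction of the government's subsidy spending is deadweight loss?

Pre-subsidy: 154 - 2p = -156 + 8p gives p* = 31, q* = 92.
With the subsidy, sellers receive ps = pb + 10 for each unit, where pb is the price buyers pay.
Supply in terms of pb becomes qs = -156 + 8(pb + 10) = -76 + 8pb. Setting this equal to demand: 154 - 2pb = -76 + 8pb, so pb = 23.
Sellers receive ps = 23 + 10 = 33; q' = 154 − 2·23 = 108.
ΔCS = ½(92 + 108)(31 − 23) = 800; ΔPS = ½(92 + 108)(33 − 31) = 200.
Government spending = 10 × 108 = 1080.
DWL = ½ × 10 × (108 − 92) = 80; fraction = 80 / 1080 = 2/27.

DWL / government spending = 2/27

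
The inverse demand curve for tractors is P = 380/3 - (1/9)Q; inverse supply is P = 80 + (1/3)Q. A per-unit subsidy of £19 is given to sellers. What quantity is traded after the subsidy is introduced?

Pre-subsidy: 380/3 - (1/9)Q = 80 + (1/3)Q gives Q* = 105 and P* = 115.
With the subsidy, sellers receive Ps = Pb + 19 for each unit, where Pb is the price buyers pay.
On the curves, Pb = 380/3 - (1/9)Q and Ps = 80 + (1/3)Q; the wedge Ps − Pb = 19 gives 80 + (1/3)Q − (380/3 - (1/9)Q) = 19, so Q' = 147.75.
Then Pb = 380/3 − (1/9)·147.75 = 110.25 and Ps = 80 + (1/3)·147.75 = 129.25.

Q' = 147.75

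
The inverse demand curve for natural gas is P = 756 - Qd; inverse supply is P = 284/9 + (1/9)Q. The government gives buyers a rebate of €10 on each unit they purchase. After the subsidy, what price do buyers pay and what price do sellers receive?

Buyers pay €95; sellers receive €105

Pre-subsidy: 756 - Q = 284/9 + (1/9)Q gives Q* = 652 and P* = 104.
With the rebate, buyers effectively pay Pb = Ps − 10, where Ps is the price sellers receive.
On the curves, Pb = 756 - Q and Ps = 284/9 + (1/9)Q; the wedge Ps − Pb = 10 gives 284/9 + (1/9)Q − (756 - Q) = 10, so Q' = 661.
Then Pb = 756 − 1·661 = 95 and Ps = 284/9 + (1/9)·661 = 105.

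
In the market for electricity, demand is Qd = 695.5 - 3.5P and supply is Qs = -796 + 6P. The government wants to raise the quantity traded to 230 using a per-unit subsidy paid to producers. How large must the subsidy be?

At Q = 230, invert demand for the buyer price: Pb = (695.5 − 230)/3.5 = 133; invert supply for the seller price: Ps = (230 − (-796))/6 = 171.
The subsidy must fill the gap: s = Ps − Pb = 171 − 133 = 38.

Required subsidy s = 38 per unit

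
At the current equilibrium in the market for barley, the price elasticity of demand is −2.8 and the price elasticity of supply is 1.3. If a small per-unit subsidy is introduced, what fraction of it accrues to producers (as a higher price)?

Producer share = 28/41

For a small subsidy around the equilibrium, the benefit split depends on the relative slopes, which at a point are proportional to the elasticities.
Buyer share = εs/(εs + |εd|) = 1.3/(1.3 + 2.8) = 13/41; seller share = |εd|/(εs + |εd|) = 28/41.
So producers capture 28/41 of the subsidy.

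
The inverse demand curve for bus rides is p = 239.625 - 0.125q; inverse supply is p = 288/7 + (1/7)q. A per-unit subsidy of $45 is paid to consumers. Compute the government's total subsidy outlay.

Government cost = $40905

Pre-subsidy: 239.625 - 0.125q = 288/7 + (1/7)q gives q* = 741 and p* = 147.
With the rebate, buyers effectively pay pb = ps − 45, where ps is the price sellers receive.
On the curves, pb = 239.625 - 0.125q and ps = 288/7 + (1/7)q; the wedge ps − pb = 45 gives 288/7 + (1/7)q − (239.625 - 0.125q) = 45, so q' = 909.
Then pb = 239.625 − 0.125·909 = 126 and ps = 288/7 + (1/7)·909 = 171.
Government outlay = subsidy × quantity = 45 × 909 = 40905.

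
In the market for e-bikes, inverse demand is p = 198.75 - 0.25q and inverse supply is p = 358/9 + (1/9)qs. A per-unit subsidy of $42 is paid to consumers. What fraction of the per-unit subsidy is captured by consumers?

Pre-subsidy: 198.75 - 0.25q = 358/9 + (1/9)q gives q* = 5723/13 and p* = 1153/13.
With the rebate, buyers effectively pay pb = ps − 42, where ps is the price sellers receive.
On the curves, pb = 198.75 - 0.25q and ps = 358/9 + (1/9)q; the wedge ps − pb = 42 gives 358/9 + (1/9)q − (198.75 - 0.25q) = 42, so q' = 7235/13.
Then pb = 198.75 − 0.25·(7235/13) = 775/13 and ps = 358/9 + (1/9)·(7235/13) = 1321/13.
Buyers' price falls by p* − pb = 1153/13 − 775/13 = 378/13; sellers' price rises by ps − p* = 1321/13 − 1153/13 = 168/13.
So consumers capture (378/13)/42 = 9/13 of each unit of subsidy.

Consumer share = 9/13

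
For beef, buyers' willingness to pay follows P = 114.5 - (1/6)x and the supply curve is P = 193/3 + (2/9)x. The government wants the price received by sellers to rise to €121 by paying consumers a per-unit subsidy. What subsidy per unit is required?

Required subsidy s = €49 per unit

At a seller price of 121, quantity supplied is -289.5 + 4.5·121 = 255.
Buyers absorb 255 only when they pay Pb = 114.5 − (1/6)·255 = 72.
s = Ps − Pb = 121 − 72 = 49.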